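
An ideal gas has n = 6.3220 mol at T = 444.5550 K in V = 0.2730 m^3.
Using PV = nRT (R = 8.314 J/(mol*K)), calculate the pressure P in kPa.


P = nRT/V = 6.3220 * 8.314 * 444.5550 / 0.2730
= 23366.3034 / 0.2730 = 85590.8548 Pa = 85.5909 kPa

85.5909 kPa


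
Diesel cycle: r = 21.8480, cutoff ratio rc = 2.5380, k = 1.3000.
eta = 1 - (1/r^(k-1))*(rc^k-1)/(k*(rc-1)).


r^(k-1) = 2.5225
rc^k = 3.3561
eta = 0.5328 = 53.2828%

53.2828%


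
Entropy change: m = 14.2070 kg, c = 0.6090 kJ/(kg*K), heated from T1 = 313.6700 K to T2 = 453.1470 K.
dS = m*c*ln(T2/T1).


T2/T1 = 1.4447
ln(T2/T1) = 0.3679
dS = 14.2070 * 0.6090 * 0.3679 = 3.1829 kJ/K

3.1829 kJ/K


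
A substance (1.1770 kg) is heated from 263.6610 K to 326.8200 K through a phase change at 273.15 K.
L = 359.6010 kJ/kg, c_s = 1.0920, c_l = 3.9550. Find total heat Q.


Q1 (sensible, solid) = 1.1770 * 1.0920 * 9.4890 = 12.1961 kJ
Q2 (latent) = 1.1770 * 359.6010 = 423.2504 kJ
Q3 (sensible, liquid) = 1.1770 * 3.9550 * 53.6700 = 249.8357 kJ
Q_total = 685.2822 kJ

685.2822 kJ


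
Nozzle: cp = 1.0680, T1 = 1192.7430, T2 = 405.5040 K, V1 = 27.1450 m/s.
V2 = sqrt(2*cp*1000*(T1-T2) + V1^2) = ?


dT = 787.2390 K
2*cp*1000*dT = 1681542.5040
V1^2 = 736.8510
V2 = sqrt(1682279.3550) = 1297.0271 m/s

1297.0271 m/s


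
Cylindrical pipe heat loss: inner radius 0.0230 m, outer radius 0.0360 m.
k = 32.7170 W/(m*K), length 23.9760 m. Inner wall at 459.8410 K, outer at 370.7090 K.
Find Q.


dT = 89.1320 K
ln(ro/ri) = 0.4480
Q = 2*pi*32.7170*23.9760*89.1320 / 0.4480 = 980531.9385 W

980531.9385 W


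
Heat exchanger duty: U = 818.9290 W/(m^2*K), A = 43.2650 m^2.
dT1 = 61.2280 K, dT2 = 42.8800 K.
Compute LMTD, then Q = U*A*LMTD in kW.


LMTD = 51.5105 K
Q = 818.9290 * 43.2650 * 51.5105 = 1825067.3314 W = 1825.0673 kW

1825.0673 kW


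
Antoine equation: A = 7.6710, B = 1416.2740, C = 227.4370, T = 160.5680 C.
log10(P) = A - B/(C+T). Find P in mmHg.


C+T = 388.0050
B/(C+T) = 3.6501
log10(P) = 7.6710 - 3.6501 = 4.0209
P = 10^4.0209 = 10491.9525 mmHg

10491.9525 mmHg


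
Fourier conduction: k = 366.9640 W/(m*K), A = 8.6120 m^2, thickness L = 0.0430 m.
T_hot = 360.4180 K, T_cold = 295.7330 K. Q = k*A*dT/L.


dT = 64.6850 K
Q = 366.9640 * 8.6120 * 64.6850 / 0.0430 = 4754037.5656 W

4754037.5656 W


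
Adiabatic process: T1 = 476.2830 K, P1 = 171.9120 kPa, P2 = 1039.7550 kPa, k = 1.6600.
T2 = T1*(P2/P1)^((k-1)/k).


(k-1)/k = 0.3976
(P2/P1)^exp = 2.0453
T2 = 476.2830 * 2.0453 = 974.1629 K

974.1629 K


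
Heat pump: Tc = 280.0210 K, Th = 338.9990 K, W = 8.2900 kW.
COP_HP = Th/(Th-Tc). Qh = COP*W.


COP = 338.9990 / 58.9780 = 5.7479
Qh = 5.7479 * 8.2900 = 47.6500 kW

COP = 5.7479, Qh = 47.6500 kW


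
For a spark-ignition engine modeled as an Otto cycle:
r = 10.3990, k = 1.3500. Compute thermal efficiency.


r^(k-1) = 2.2696
eta = 1 - 1/2.2696 = 0.5594 = 55.9391%

55.9391%


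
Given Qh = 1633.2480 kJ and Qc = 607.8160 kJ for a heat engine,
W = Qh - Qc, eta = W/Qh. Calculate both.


W = 1633.2480 - 607.8160 = 1025.4320 kJ
eta = 1025.4320 / 1633.2480 = 0.6278 = 62.7848%

W = 1025.4320 kJ, eta = 62.7848%


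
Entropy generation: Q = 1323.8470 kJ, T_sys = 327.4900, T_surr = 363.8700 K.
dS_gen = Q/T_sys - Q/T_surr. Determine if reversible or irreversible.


dS_sys = 1323.8470/327.4900 = 4.0424 kJ/K
dS_surr = -1323.8470/363.8700 = -3.6382 kJ/K
dS_gen = 4.0424 - 3.6382 = 0.4042 kJ/K (irreversible)

dS_gen = 0.4042 kJ/K, irreversible


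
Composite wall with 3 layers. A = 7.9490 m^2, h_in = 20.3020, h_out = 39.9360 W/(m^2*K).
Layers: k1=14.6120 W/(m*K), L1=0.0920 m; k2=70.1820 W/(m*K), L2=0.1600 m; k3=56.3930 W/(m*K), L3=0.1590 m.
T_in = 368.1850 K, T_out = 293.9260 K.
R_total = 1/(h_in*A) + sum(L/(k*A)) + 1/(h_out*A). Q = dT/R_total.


R_conv_in = 1/(20.3020*7.9490) = 0.0062
R_1 = 0.0920/(14.6120*7.9490) = 0.0008
R_2 = 0.1600/(70.1820*7.9490) = 0.0003
R_3 = 0.1590/(56.3930*7.9490) = 0.0004
R_conv_out = 1/(39.9360*7.9490) = 0.0032
R_total = 0.0108 K/W
Q = 74.2590 / 0.0108 = 6888.4649 W

R_total = 0.0108 K/W, Q = 6888.4649 W


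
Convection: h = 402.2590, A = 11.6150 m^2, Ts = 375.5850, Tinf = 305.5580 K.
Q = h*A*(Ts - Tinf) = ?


dT = 70.0270 K
Q = 402.2590 * 11.6150 * 70.0270 = 327182.8304 W

327182.8304 W


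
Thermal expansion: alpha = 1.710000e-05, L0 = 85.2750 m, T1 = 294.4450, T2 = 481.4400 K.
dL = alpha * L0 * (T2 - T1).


dT = 186.9950 K
dL = 1.710000e-05 * 85.2750 * 186.9950 = 0.272677 m
L_final = 85.547677 m

dL = 0.272677 m


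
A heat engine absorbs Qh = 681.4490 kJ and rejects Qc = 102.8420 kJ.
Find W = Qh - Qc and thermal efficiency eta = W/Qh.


W = 681.4490 - 102.8420 = 578.6070 kJ
eta = 578.6070 / 681.4490 = 0.8491 = 84.9083%

W = 578.6070 kJ, eta = 84.9083%


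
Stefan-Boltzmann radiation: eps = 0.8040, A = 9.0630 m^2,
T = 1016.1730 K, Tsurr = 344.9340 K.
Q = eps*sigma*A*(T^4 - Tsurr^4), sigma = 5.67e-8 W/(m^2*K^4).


T^4 = 1.0663e+12
Tsurr^4 = 1.4156e+10
Q = 0.8040 * 5.67e-8 * 9.0630 * 1.0521e+12 = 434687.6503 W

434687.6503 W


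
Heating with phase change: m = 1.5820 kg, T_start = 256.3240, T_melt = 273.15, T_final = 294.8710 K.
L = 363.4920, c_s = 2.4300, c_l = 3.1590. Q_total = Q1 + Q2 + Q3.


Q1 (sensible, solid) = 1.5820 * 2.4300 * 16.8260 = 64.6835 kJ
Q2 (latent) = 1.5820 * 363.4920 = 575.0443 kJ
Q3 (sensible, liquid) = 1.5820 * 3.1590 * 21.7210 = 108.5515 kJ
Q_total = 748.2794 kJ

748.2794 kJ


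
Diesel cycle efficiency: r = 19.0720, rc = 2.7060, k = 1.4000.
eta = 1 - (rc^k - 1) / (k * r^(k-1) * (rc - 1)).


r^(k-1) = 3.2521
rc^k = 4.0296
eta = 0.6100 = 60.9954%

60.9954%


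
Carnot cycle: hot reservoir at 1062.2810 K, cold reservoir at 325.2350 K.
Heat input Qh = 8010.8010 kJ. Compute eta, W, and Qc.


eta = 1 - 325.2350/1062.2810 = 0.6938
W = 0.6938 * 8010.8010 = 5558.1610 kJ
Qc = 8010.8010 - 5558.1610 = 2452.6400 kJ

eta = 69.3833%, W = 5558.1610 kJ, Qc = 2452.6400 kJ


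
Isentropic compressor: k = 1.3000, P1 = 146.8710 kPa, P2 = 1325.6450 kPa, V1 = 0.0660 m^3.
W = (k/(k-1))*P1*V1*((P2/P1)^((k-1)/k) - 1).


(k-1)/k = 0.2308
(P2/P1)^exp = 1.6615
W = 4.3333 * 146.8710 * 0.0660 * (1.6615 - 1) = 27.7860 kJ

27.7860 kJ


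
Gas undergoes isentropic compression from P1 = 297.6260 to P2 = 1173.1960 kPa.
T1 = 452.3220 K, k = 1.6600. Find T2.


(k-1)/k = 0.3976
(P2/P1)^exp = 1.7252
T2 = 452.3220 * 1.7252 = 780.3549 K

780.3549 K


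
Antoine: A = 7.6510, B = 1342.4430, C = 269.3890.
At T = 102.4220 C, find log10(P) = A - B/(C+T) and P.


C+T = 371.8110
B/(C+T) = 3.6106
log10(P) = 7.6510 - 3.6106 = 4.0404
P = 10^4.0404 = 10976.0952 mmHg

10976.0952 mmHg


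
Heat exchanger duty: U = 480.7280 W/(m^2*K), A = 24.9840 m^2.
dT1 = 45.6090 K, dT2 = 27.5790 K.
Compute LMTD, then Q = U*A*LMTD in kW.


LMTD = 35.8413 K
Q = 480.7280 * 24.9840 * 35.8413 = 430472.6589 W = 430.4727 kW

430.4727 kW


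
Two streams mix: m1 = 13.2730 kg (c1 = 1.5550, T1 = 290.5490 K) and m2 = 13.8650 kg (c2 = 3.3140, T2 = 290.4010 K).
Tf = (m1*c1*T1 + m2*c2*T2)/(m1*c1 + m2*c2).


num = 19340.3127
den = 66.5881
Tf = 290.4469 K

290.4469 K


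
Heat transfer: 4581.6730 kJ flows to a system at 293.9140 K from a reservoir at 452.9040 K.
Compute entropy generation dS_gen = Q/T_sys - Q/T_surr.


dS_sys = 4581.6730/293.9140 = 15.5885 kJ/K
dS_surr = -4581.6730/452.9040 = -10.1162 kJ/K
dS_gen = 15.5885 - 10.1162 = 5.4723 kJ/K (irreversible)

dS_gen = 5.4723 kJ/K, irreversible


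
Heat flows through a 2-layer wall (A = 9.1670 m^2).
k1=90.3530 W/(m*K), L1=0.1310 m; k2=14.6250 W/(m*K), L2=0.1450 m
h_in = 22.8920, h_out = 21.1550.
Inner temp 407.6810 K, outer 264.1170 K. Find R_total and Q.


R_conv_in = 1/(22.8920*9.1670) = 0.0048
R_1 = 0.1310/(90.3530*9.1670) = 0.0002
R_2 = 0.1450/(14.6250*9.1670) = 0.0011
R_conv_out = 1/(21.1550*9.1670) = 0.0052
R_total = 0.0112 K/W
Q = 143.5640 / 0.0112 = 12862.3711 W

R_total = 0.0112 K/W, Q = 12862.3711 W


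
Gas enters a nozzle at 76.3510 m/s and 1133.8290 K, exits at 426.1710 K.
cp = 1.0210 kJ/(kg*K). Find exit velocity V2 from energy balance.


dT = 707.6580 K
2*cp*1000*dT = 1445037.6360
V1^2 = 5829.4752
V2 = sqrt(1450867.1112) = 1204.5195 m/s

1204.5195 m/s


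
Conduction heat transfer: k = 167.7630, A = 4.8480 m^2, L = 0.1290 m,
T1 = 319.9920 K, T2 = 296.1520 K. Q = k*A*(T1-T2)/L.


dT = 23.8400 K
Q = 167.7630 * 4.8480 * 23.8400 / 0.1290 = 150305.6602 W

150305.6602 W


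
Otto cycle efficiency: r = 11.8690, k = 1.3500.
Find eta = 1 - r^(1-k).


r^(k-1) = 2.3771
eta = 1 - 1/2.3771 = 0.5793 = 57.9317%

57.9317%


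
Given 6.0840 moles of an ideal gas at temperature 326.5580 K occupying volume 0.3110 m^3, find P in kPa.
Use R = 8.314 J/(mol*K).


P = nRT/V = 6.0840 * 8.314 * 326.5580 / 0.3110
= 16518.0795 / 0.3110 = 53112.7960 Pa = 53.1128 kPa

53.1128 kPa


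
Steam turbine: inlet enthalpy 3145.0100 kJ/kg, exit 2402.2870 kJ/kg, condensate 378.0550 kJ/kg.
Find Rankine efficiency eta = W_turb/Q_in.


W = 742.7230 kJ/kg
Q_in = 2766.9550 kJ/kg
eta = 0.2684 = 26.8426%

eta = 26.8426%


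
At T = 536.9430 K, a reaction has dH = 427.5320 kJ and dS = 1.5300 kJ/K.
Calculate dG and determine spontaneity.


T*dS = 536.9430 * 1.5300 = 821.5228 kJ
dG = 427.5320 - 821.5228 = -393.9908 kJ (spontaneous)

dG = -393.9908 kJ, spontaneous


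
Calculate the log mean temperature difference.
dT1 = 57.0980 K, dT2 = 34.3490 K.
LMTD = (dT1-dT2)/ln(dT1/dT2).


dT1/dT2 = 1.6623
ln(dT1/dT2) = 0.5082
LMTD = 22.7490 / 0.5082 = 44.7642 K

44.7642 K


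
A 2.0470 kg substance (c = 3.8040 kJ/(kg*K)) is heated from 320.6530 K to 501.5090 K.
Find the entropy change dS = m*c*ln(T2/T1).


T2/T1 = 1.5640
ln(T2/T1) = 0.4473
dS = 2.0470 * 3.8040 * 0.4473 = 3.4827 kJ/K

3.4827 kJ/K


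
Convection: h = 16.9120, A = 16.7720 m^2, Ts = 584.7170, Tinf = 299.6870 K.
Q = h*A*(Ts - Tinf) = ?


dT = 285.0300 K
Q = 16.9120 * 16.7720 * 285.0300 = 80848.2077 W

80848.2077 W


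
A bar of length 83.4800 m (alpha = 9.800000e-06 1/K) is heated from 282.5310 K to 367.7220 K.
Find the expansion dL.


dT = 85.1910 K
dL = 9.800000e-06 * 83.4800 * 85.1910 = 0.069695 m
L_final = 83.549695 m

dL = 0.069695 m


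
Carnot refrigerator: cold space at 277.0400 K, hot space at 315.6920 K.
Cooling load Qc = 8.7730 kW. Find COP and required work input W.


COP = 277.0400 / 38.6520 = 7.1675
W = 8.7730 / 7.1675 = 1.2240 kW

COP = 7.1675, W = 1.2240 kW


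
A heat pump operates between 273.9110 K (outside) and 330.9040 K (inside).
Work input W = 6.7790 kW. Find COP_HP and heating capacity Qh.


COP = 330.9040 / 56.9930 = 5.8060
Qh = 5.8060 * 6.7790 = 39.3592 kW

COP = 5.8060, Qh = 39.3592 kW


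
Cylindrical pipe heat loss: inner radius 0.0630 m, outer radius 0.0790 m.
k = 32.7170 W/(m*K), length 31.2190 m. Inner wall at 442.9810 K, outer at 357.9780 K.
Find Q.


dT = 85.0030 K
ln(ro/ri) = 0.2263
Q = 2*pi*32.7170*31.2190*85.0030 / 0.2263 = 2410442.8548 W

2410442.8548 W


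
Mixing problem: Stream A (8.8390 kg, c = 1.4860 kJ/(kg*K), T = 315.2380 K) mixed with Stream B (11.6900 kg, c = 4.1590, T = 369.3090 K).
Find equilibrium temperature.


num = 22095.9008
den = 61.7535
Tf = 357.8083 K

357.8083 K


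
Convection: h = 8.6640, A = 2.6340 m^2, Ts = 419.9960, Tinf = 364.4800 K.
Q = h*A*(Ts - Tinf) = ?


dT = 55.5160 K
Q = 8.6640 * 2.6340 * 55.5160 = 1266.9293 W

1266.9293 W


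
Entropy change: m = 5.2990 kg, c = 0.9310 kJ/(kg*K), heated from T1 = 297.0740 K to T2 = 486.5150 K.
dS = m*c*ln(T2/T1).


T2/T1 = 1.6377
ln(T2/T1) = 0.4933
dS = 5.2990 * 0.9310 * 0.4933 = 2.4336 kJ/K

2.4336 kJ/K


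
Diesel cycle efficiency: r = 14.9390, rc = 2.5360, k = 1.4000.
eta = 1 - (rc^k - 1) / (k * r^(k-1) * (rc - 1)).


r^(k-1) = 2.9494
rc^k = 3.6797
eta = 0.5775 = 57.7493%

57.7493%


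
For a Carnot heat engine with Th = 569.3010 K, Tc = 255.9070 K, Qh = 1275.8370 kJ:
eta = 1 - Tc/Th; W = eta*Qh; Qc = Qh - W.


eta = 1 - 255.9070/569.3010 = 0.5505
W = 0.5505 * 1275.8370 = 702.3344 kJ
Qc = 1275.8370 - 702.3344 = 573.5026 kJ

eta = 55.0489%, W = 702.3344 kJ, Qc = 573.5026 kJ


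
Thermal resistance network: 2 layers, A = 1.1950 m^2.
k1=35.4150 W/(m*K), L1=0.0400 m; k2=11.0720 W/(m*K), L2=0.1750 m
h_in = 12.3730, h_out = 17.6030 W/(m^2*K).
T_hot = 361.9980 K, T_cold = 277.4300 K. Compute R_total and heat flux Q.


R_conv_in = 1/(12.3730*1.1950) = 0.0676
R_1 = 0.0400/(35.4150*1.1950) = 0.0009
R_2 = 0.1750/(11.0720*1.1950) = 0.0132
R_conv_out = 1/(17.6030*1.1950) = 0.0475
R_total = 0.1293 K/W
Q = 84.5680 / 0.1293 = 653.8280 W

R_total = 0.1293 K/W, Q = 653.8280 W


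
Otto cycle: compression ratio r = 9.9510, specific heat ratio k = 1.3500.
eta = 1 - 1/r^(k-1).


r^(k-1) = 2.2349
eta = 1 - 1/2.2349 = 0.5525 = 55.2548%

55.2548%


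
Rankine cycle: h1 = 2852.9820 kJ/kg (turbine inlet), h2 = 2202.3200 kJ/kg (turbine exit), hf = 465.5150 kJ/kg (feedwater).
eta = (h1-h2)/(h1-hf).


W = 650.6620 kJ/kg
Q_in = 2387.4670 kJ/kg
eta = 0.2725 = 27.2532%

eta = 27.2532%


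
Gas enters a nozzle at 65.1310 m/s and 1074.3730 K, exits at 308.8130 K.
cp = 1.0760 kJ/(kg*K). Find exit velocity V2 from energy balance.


dT = 765.5600 K
2*cp*1000*dT = 1647485.1200
V1^2 = 4242.0472
V2 = sqrt(1651727.1672) = 1285.1954 m/s

1285.1954 m/s


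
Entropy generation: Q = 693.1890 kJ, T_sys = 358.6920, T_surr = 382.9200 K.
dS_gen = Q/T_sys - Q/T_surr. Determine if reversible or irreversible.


dS_sys = 693.1890/358.6920 = 1.9325 kJ/K
dS_surr = -693.1890/382.9200 = -1.8103 kJ/K
dS_gen = 1.9325 - 1.8103 = 0.1223 kJ/K (irreversible)

dS_gen = 0.1223 kJ/K, irreversible


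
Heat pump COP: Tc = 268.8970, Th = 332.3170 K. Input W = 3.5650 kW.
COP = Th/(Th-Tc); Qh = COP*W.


COP = 332.3170 / 63.4200 = 5.2399
Qh = 5.2399 * 3.5650 = 18.6804 kW

COP = 5.2399, Qh = 18.6804 kW


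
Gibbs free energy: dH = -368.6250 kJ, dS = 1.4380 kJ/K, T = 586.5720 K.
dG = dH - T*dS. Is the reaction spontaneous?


T*dS = 586.5720 * 1.4380 = 843.4905 kJ
dG = -368.6250 - 843.4905 = -1212.1155 kJ (spontaneous)

dG = -1212.1155 kJ, spontaneous


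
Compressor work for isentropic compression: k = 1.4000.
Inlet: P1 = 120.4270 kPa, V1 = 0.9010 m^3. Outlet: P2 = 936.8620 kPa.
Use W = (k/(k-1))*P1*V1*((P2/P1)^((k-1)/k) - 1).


(k-1)/k = 0.2857
(P2/P1)^exp = 1.7970
W = 3.5000 * 120.4270 * 0.9010 * (1.7970 - 1) = 302.6890 kJ

302.6890 kJ


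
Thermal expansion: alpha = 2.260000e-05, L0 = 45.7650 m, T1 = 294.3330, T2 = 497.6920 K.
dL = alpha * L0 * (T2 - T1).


dT = 203.3590 K
dL = 2.260000e-05 * 45.7650 * 203.3590 = 0.210332 m
L_final = 45.975332 m

dL = 0.210332 m


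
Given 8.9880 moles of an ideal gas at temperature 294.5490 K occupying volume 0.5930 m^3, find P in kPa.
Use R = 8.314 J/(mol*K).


P = nRT/V = 8.9880 * 8.314 * 294.5490 / 0.5930
= 22010.5369 / 0.5930 = 37117.2629 Pa = 37.1173 kPa

37.1173 kPa


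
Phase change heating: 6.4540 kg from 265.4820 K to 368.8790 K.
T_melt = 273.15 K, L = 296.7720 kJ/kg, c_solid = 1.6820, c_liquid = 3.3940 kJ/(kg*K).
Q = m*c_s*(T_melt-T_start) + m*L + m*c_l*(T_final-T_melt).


Q1 (sensible, solid) = 6.4540 * 1.6820 * 7.6680 = 83.2410 kJ
Q2 (latent) = 6.4540 * 296.7720 = 1915.3665 kJ
Q3 (sensible, liquid) = 6.4540 * 3.3940 * 95.7290 = 2096.9319 kJ
Q_total = 4095.5393 kJ

4095.5393 kJ


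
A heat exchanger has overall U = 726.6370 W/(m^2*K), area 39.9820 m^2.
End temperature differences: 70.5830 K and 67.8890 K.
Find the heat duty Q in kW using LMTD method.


LMTD = 69.2273 K
Q = 726.6370 * 39.9820 * 69.2273 = 2011218.1939 W = 2011.2182 kW

2011.2182 kW


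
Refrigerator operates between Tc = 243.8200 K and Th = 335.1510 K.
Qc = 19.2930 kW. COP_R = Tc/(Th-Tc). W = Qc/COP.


COP = 243.8200 / 91.3310 = 2.6696
W = 19.2930 / 2.6696 = 7.2268 kW

COP = 2.6696, W = 7.2268 kW


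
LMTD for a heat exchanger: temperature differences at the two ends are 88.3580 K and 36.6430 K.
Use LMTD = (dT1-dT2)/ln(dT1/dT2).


dT1/dT2 = 2.4113
ln(dT1/dT2) = 0.8802
LMTD = 51.7150 / 0.8802 = 58.7554 K

58.7554 K


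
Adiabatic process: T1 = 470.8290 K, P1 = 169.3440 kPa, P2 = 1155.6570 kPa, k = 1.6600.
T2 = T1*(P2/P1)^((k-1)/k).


(k-1)/k = 0.3976
(P2/P1)^exp = 2.1459
T2 = 470.8290 * 2.1459 = 1010.3622 K

1010.3622 K


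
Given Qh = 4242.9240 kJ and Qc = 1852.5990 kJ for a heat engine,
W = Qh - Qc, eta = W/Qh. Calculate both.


W = 4242.9240 - 1852.5990 = 2390.3250 kJ
eta = 2390.3250 / 4242.9240 = 0.5634 = 56.3367%

W = 2390.3250 kJ, eta = 56.3367%


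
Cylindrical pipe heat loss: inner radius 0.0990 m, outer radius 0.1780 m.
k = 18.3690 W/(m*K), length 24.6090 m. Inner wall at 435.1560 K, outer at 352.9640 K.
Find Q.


dT = 82.1920 K
ln(ro/ri) = 0.5867
Q = 2*pi*18.3690*24.6090*82.1920 / 0.5867 = 397923.5845 W

397923.5845 W


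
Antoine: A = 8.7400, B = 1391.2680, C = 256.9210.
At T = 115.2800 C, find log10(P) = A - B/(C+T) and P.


C+T = 372.2010
B/(C+T) = 3.7379
log10(P) = 8.7400 - 3.7379 = 5.0021
P = 10^5.0021 = 100473.5982 mmHg

100473.5982 mmHg


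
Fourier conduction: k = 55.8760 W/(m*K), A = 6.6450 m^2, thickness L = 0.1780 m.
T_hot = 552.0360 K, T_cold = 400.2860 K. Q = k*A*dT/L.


dT = 151.7500 K
Q = 55.8760 * 6.6450 * 151.7500 / 0.1780 = 316540.2867 W

316540.2867 W


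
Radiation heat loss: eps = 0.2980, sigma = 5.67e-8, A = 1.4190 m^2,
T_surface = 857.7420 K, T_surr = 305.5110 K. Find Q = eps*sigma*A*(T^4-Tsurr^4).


T^4 = 5.4129e+11
Tsurr^4 = 8.7118e+09
Q = 0.2980 * 5.67e-8 * 1.4190 * 5.3257e+11 = 12769.1432 W

12769.1432 W


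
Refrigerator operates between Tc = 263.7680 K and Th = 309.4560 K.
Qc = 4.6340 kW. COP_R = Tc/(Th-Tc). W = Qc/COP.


COP = 263.7680 / 45.6880 = 5.7732
W = 4.6340 / 5.7732 = 0.8027 kW

COP = 5.7732, W = 0.8027 kW


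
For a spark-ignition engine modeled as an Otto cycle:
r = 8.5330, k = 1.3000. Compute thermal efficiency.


r^(k-1) = 1.9025
eta = 1 - 1/1.9025 = 0.4744 = 47.4383%

47.4383%


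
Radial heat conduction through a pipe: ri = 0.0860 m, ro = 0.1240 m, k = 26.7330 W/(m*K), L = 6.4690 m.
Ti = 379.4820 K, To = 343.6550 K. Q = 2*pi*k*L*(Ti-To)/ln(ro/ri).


dT = 35.8270 K
ln(ro/ri) = 0.3659
Q = 2*pi*26.7330*6.4690*35.8270 / 0.3659 = 106382.9622 W

106382.9622 W


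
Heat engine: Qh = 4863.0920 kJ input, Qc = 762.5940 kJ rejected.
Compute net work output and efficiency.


W = 4863.0920 - 762.5940 = 4100.4980 kJ
eta = 4100.4980 / 4863.0920 = 0.8432 = 84.3187%

W = 4100.4980 kJ, eta = 84.3187%


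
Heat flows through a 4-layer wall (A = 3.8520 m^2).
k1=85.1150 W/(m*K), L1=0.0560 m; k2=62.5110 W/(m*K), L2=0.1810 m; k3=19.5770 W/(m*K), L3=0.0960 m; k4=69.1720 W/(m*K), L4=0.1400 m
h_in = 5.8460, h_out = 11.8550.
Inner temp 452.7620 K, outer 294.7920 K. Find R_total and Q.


R_conv_in = 1/(5.8460*3.8520) = 0.0444
R_1 = 0.0560/(85.1150*3.8520) = 0.0002
R_2 = 0.1810/(62.5110*3.8520) = 0.0008
R_3 = 0.0960/(19.5770*3.8520) = 0.0013
R_4 = 0.1400/(69.1720*3.8520) = 0.0005
R_conv_out = 1/(11.8550*3.8520) = 0.0219
R_total = 0.0690 K/W
Q = 157.9700 / 0.0690 = 2288.5351 W

R_total = 0.0690 K/W, Q = 2288.5351 W


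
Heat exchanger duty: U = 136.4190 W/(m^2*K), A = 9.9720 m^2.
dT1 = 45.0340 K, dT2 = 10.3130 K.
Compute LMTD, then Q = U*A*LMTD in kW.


LMTD = 23.5554 K
Q = 136.4190 * 9.9720 * 23.5554 = 32044.1077 W = 32.0441 kW

32.0441 kW


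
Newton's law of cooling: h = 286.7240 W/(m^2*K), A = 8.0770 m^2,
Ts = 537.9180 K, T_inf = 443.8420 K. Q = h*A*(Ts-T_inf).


dT = 94.0760 K
Q = 286.7240 * 8.0770 * 94.0760 = 217867.7624 W

217867.7624 W


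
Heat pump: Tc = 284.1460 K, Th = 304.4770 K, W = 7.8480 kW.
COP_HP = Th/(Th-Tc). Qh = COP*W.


COP = 304.4770 / 20.3310 = 14.9760
Qh = 14.9760 * 7.8480 = 117.5316 kW

COP = 14.9760, Qh = 117.5316 kW


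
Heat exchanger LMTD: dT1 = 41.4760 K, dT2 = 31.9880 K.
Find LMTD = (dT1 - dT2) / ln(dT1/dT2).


dT1/dT2 = 1.2966
ln(dT1/dT2) = 0.2598
LMTD = 9.4880 / 0.2598 = 36.5269 K

36.5269 K


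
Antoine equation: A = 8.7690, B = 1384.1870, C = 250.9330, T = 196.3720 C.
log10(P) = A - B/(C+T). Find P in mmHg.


C+T = 447.3050
B/(C+T) = 3.0945
log10(P) = 8.7690 - 3.0945 = 5.6745
P = 10^5.6745 = 472602.7558 mmHg

472602.7558 mmHg


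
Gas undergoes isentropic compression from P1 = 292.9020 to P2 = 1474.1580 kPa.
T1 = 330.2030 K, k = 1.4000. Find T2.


(k-1)/k = 0.2857
(P2/P1)^exp = 1.5868
T2 = 330.2030 * 1.5868 = 523.9641 K

523.9641 K


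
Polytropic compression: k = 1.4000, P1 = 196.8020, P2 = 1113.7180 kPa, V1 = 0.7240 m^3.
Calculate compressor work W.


(k-1)/k = 0.2857
(P2/P1)^exp = 1.6409
W = 3.5000 * 196.8020 * 0.7240 * (1.6409 - 1) = 319.5920 kJ

319.5920 kJ


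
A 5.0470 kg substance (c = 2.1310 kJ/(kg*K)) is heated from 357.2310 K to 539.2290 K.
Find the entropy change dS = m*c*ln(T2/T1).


T2/T1 = 1.5095
ln(T2/T1) = 0.4118
dS = 5.0470 * 2.1310 * 0.4118 = 4.4285 kJ/K

4.4285 kJ/K


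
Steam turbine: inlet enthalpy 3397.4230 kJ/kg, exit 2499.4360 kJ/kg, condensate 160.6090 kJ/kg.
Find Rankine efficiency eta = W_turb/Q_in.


W = 897.9870 kJ/kg
Q_in = 3236.8140 kJ/kg
eta = 0.2774 = 27.7429%

eta = 27.7429%


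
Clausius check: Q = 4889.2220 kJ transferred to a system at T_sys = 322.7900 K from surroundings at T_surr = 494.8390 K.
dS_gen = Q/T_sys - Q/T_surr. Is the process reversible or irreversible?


dS_sys = 4889.2220/322.7900 = 15.1468 kJ/K
dS_surr = -4889.2220/494.8390 = -9.8804 kJ/K
dS_gen = 15.1468 - 9.8804 = 5.2663 kJ/K (irreversible)

dS_gen = 5.2663 kJ/K, irreversible


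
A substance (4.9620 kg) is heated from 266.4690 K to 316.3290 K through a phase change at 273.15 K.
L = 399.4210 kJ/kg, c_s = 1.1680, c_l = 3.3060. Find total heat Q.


Q1 (sensible, solid) = 4.9620 * 1.1680 * 6.6810 = 38.7205 kJ
Q2 (latent) = 4.9620 * 399.4210 = 1981.9270 kJ
Q3 (sensible, liquid) = 4.9620 * 3.3060 * 43.1790 = 708.3244 kJ
Q_total = 2728.9719 kJ

2728.9719 kJ


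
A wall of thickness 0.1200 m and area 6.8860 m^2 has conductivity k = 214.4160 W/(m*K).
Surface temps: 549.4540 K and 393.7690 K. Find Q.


dT = 155.6850 K
Q = 214.4160 * 6.8860 * 155.6850 / 0.1200 = 1915533.4188 W

1915533.4188 W


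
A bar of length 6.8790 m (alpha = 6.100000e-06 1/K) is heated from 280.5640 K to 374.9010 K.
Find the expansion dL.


dT = 94.3370 K
dL = 6.100000e-06 * 6.8790 * 94.3370 = 0.003959 m
L_final = 6.882959 m

dL = 0.003959 m


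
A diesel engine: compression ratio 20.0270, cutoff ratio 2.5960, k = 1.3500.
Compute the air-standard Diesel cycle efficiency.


r^(k-1) = 2.8547
rc^k = 3.6250
eta = 0.5732 = 57.3222%

57.3222%


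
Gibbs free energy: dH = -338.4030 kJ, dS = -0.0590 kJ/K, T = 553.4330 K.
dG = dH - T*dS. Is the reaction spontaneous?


T*dS = 553.4330 * -0.0590 = -32.6525 kJ
dG = -338.4030 + 32.6525 = -305.7505 kJ (spontaneous)

dG = -305.7505 kJ, spontaneous


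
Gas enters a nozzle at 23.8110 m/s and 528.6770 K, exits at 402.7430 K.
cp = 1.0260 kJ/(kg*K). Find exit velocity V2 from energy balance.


dT = 125.9340 K
2*cp*1000*dT = 258416.5680
V1^2 = 566.9637
V2 = sqrt(258983.5317) = 508.9042 m/s

508.9042 m/s


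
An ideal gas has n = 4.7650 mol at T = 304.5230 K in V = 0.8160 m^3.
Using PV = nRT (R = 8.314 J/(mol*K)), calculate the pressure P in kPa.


P = nRT/V = 4.7650 * 8.314 * 304.5230 / 0.8160
= 12064.0471 / 0.8160 = 14784.3715 Pa = 14.7844 kPa

14.7844 kPa


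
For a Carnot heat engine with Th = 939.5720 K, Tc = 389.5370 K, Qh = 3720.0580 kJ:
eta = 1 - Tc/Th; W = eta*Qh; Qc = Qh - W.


eta = 1 - 389.5370/939.5720 = 0.5854
W = 0.5854 * 3720.0580 = 2177.7598 kJ
Qc = 3720.0580 - 2177.7598 = 1542.2982 kJ

eta = 58.5410%, W = 2177.7598 kJ, Qc = 1542.2982 kJ


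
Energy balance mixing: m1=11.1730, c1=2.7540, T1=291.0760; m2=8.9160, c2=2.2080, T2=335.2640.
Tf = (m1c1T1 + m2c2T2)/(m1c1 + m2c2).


num = 15556.7213
den = 50.4570
Tf = 308.3166 K

308.3166 K


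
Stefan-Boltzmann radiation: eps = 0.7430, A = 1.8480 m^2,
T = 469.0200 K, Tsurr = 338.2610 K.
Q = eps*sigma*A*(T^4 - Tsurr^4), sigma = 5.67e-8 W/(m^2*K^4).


T^4 = 4.8391e+10
Tsurr^4 = 1.3092e+10
Q = 0.7430 * 5.67e-8 * 1.8480 * 3.5299e+10 = 2748.1268 W

2748.1268 W


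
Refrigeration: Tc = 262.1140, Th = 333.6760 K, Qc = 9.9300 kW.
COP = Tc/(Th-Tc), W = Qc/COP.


COP = 262.1140 / 71.5620 = 3.6628
W = 9.9300 / 3.6628 = 2.7111 kW

COP = 3.6628, W = 2.7111 kW


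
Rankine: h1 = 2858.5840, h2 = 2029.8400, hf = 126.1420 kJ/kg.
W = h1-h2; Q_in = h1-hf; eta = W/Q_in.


W = 828.7440 kJ/kg
Q_in = 2732.4420 kJ/kg
eta = 0.3033 = 30.3298%

eta = 30.3298%


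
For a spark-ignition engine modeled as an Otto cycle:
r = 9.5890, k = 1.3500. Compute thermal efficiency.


r^(k-1) = 2.2061
eta = 1 - 1/2.2061 = 0.5467 = 54.6707%

54.6707%


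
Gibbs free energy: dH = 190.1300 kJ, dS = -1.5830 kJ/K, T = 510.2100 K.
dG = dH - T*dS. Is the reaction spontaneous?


T*dS = 510.2100 * -1.5830 = -807.6624 kJ
dG = 190.1300 + 807.6624 = 997.7924 kJ (non-spontaneous)

dG = 997.7924 kJ, non-spontaneous


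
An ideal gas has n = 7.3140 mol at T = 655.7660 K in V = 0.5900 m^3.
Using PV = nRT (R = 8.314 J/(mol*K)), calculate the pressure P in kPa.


P = nRT/V = 7.3140 * 8.314 * 655.7660 / 0.5900
= 39876.2098 / 0.5900 = 67586.7962 Pa = 67.5868 kPa

67.5868 kPa


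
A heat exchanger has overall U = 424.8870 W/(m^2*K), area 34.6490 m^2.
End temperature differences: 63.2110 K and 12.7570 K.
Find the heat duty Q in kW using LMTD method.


LMTD = 31.5259 K
Q = 424.8870 * 34.6490 * 31.5259 = 464121.5117 W = 464.1215 kW

464.1215 kW


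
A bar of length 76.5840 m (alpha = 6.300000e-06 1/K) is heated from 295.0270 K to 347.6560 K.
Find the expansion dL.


dT = 52.6290 K
dL = 6.300000e-06 * 76.5840 * 52.6290 = 0.025392 m
L_final = 76.609392 m

dL = 0.025392 m


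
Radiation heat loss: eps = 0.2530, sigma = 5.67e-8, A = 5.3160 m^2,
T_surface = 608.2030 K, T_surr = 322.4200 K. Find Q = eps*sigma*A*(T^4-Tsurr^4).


T^4 = 1.3683e+11
Tsurr^4 = 1.0807e+10
Q = 0.2530 * 5.67e-8 * 5.3160 * 1.2603e+11 = 9610.6743 W

9610.6743 W


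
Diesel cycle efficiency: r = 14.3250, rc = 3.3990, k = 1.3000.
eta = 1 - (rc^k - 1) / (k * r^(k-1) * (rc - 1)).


r^(k-1) = 2.2224
rc^k = 4.9063
eta = 0.4364 = 43.6406%

43.6406%


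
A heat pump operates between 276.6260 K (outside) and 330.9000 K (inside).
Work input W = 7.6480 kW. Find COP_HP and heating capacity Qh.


COP = 330.9000 / 54.2740 = 6.0968
Qh = 6.0968 * 7.6480 = 46.6286 kW

COP = 6.0968, Qh = 46.6286 kW


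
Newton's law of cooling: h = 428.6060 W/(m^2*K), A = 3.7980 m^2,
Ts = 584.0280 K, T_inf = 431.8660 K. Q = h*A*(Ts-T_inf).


dT = 152.1620 K
Q = 428.6060 * 3.7980 * 152.1620 = 247696.2404 W

247696.2404 W


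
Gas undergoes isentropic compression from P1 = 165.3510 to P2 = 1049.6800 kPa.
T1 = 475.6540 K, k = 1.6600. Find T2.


(k-1)/k = 0.3976
(P2/P1)^exp = 2.0851
T2 = 475.6540 * 2.0851 = 991.7840 K

991.7840 K


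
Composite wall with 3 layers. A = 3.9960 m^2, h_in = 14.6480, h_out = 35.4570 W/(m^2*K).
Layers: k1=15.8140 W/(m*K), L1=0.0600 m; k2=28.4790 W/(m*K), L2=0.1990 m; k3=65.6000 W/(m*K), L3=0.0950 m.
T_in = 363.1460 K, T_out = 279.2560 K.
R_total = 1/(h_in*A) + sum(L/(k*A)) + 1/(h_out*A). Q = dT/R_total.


R_conv_in = 1/(14.6480*3.9960) = 0.0171
R_1 = 0.0600/(15.8140*3.9960) = 0.0009
R_2 = 0.1990/(28.4790*3.9960) = 0.0017
R_3 = 0.0950/(65.6000*3.9960) = 0.0004
R_conv_out = 1/(35.4570*3.9960) = 0.0071
R_total = 0.0272 K/W
Q = 83.8900 / 0.0272 = 3083.8915 W

R_total = 0.0272 K/W, Q = 3083.8915 W


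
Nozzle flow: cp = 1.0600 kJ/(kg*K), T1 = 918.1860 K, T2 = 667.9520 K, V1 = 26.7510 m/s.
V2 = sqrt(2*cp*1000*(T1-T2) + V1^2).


dT = 250.2340 K
2*cp*1000*dT = 530496.0800
V1^2 = 715.6160
V2 = sqrt(531211.6960) = 728.8427 m/s

728.8427 m/s


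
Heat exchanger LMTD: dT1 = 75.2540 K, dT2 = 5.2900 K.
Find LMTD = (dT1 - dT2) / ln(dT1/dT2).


dT1/dT2 = 14.2257
ln(dT1/dT2) = 2.6551
LMTD = 69.9640 / 2.6551 = 26.3513 K

26.3513 K


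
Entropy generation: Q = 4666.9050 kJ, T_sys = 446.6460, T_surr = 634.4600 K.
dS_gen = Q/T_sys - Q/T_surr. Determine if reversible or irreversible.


dS_sys = 4666.9050/446.6460 = 10.4488 kJ/K
dS_surr = -4666.9050/634.4600 = -7.3557 kJ/K
dS_gen = 10.4488 - 7.3557 = 3.0931 kJ/K (irreversible)

dS_gen = 3.0931 kJ/K, irreversible


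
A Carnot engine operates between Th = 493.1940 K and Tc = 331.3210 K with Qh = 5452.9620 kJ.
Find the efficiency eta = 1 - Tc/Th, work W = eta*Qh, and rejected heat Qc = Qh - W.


eta = 1 - 331.3210/493.1940 = 0.3282
W = 0.3282 * 5452.9620 = 1789.7365 kJ
Qc = 5452.9620 - 1789.7365 = 3663.2255 kJ

eta = 32.8214%, W = 1789.7365 kJ, Qc = 3663.2255 kJ


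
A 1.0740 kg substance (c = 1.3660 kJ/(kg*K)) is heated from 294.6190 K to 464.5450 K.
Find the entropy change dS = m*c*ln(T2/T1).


T2/T1 = 1.5768
ln(T2/T1) = 0.4554
dS = 1.0740 * 1.3660 * 0.4554 = 0.6681 kJ/K

0.6681 kJ/K


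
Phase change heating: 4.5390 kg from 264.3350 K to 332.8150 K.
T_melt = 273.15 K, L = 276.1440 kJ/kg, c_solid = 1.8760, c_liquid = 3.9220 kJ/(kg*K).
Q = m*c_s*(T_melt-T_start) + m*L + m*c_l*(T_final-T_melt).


Q1 (sensible, solid) = 4.5390 * 1.8760 * 8.8150 = 75.0612 kJ
Q2 (latent) = 4.5390 * 276.1440 = 1253.4176 kJ
Q3 (sensible, liquid) = 4.5390 * 3.9220 * 59.6650 = 1062.1538 kJ
Q_total = 2390.6326 kJ

2390.6326 kJ


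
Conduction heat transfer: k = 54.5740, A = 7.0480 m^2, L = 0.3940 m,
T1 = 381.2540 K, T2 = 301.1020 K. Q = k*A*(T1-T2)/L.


dT = 80.1520 K
Q = 54.5740 * 7.0480 * 80.1520 / 0.3940 = 78247.3834 W

78247.3834 W


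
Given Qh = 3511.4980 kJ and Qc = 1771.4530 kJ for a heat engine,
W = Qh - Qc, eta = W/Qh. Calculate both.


W = 3511.4980 - 1771.4530 = 1740.0450 kJ
eta = 1740.0450 / 3511.4980 = 0.4955 = 49.5528%

W = 1740.0450 kJ, eta = 49.5528%


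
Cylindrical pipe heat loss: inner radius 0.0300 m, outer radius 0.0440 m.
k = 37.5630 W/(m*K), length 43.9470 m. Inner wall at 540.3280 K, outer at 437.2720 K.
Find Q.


dT = 103.0560 K
ln(ro/ri) = 0.3830
Q = 2*pi*37.5630*43.9470*103.0560 / 0.3830 = 2790953.9170 W

2790953.9170 W


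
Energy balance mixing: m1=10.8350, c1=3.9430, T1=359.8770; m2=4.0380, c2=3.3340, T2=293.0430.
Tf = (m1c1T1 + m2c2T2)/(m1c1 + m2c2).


num = 19319.9586
den = 56.1851
Tf = 343.8627 K

343.8627 K


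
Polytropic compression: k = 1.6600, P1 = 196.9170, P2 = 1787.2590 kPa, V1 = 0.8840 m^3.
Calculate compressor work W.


(k-1)/k = 0.3976
(P2/P1)^exp = 2.4036
W = 2.5152 * 196.9170 * 0.8840 * (2.4036 - 1) = 614.5088 kJ

614.5088 kJ


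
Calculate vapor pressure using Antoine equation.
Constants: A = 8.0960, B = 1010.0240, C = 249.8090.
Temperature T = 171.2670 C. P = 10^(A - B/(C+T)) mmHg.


C+T = 421.0760
B/(C+T) = 2.3987
log10(P) = 8.0960 - 2.3987 = 5.6973
P = 10^5.6973 = 498110.9929 mmHg

498110.9929 mmHg


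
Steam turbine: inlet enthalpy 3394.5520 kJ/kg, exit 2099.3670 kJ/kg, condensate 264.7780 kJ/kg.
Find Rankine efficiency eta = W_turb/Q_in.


W = 1295.1850 kJ/kg
Q_in = 3129.7740 kJ/kg
eta = 0.4138 = 41.3827%

eta = 41.3827%


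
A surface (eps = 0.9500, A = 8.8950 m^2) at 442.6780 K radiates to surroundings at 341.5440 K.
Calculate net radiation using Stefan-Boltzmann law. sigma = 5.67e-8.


T^4 = 3.8402e+10
Tsurr^4 = 1.3608e+10
Q = 0.9500 * 5.67e-8 * 8.8950 * 2.4794e+10 = 11879.5553 W

11879.5553 W


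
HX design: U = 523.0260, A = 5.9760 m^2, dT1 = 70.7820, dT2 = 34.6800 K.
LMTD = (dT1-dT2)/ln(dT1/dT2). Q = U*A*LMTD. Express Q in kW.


LMTD = 50.6026 K
Q = 523.0260 * 5.9760 * 50.6026 = 158163.6624 W = 158.1637 kW

158.1637 kW


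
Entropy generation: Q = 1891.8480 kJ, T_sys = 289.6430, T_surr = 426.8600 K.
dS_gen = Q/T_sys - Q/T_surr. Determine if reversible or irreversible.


dS_sys = 1891.8480/289.6430 = 6.5317 kJ/K
dS_surr = -1891.8480/426.8600 = -4.4320 kJ/K
dS_gen = 6.5317 - 4.4320 = 2.0996 kJ/K (irreversible)

dS_gen = 2.0996 kJ/K, irreversible


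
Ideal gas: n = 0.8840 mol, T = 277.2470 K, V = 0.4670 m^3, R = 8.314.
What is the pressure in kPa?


P = nRT/V = 0.8840 * 8.314 * 277.2470 / 0.4670
= 2037.6479 / 0.4670 = 4363.2717 Pa = 4.3633 kPa

4.3633 kPa


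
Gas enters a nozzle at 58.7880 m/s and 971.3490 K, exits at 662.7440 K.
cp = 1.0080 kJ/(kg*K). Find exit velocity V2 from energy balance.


dT = 308.6050 K
2*cp*1000*dT = 622147.6800
V1^2 = 3456.0289
V2 = sqrt(625603.7089) = 790.9511 m/s

790.9511 m/s


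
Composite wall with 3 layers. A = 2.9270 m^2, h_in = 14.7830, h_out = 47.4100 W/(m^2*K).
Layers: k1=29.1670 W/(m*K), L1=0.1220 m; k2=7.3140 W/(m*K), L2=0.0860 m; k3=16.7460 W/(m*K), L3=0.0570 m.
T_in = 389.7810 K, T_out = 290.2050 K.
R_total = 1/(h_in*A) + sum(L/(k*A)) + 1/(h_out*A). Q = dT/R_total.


R_conv_in = 1/(14.7830*2.9270) = 0.0231
R_1 = 0.1220/(29.1670*2.9270) = 0.0014
R_2 = 0.0860/(7.3140*2.9270) = 0.0040
R_3 = 0.0570/(16.7460*2.9270) = 0.0012
R_conv_out = 1/(47.4100*2.9270) = 0.0072
R_total = 0.0369 K/W
Q = 99.5760 / 0.0369 = 2696.6280 W

R_total = 0.0369 K/W, Q = 2696.6280 W


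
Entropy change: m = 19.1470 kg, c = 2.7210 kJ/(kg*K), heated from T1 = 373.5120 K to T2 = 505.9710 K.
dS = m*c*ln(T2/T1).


T2/T1 = 1.3546
ln(T2/T1) = 0.3035
dS = 19.1470 * 2.7210 * 0.3035 = 15.8136 kJ/K

15.8136 kJ/K


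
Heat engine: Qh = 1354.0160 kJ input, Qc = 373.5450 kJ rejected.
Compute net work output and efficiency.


W = 1354.0160 - 373.5450 = 980.4710 kJ
eta = 980.4710 / 1354.0160 = 0.7241 = 72.4121%

W = 980.4710 kJ, eta = 72.4121%


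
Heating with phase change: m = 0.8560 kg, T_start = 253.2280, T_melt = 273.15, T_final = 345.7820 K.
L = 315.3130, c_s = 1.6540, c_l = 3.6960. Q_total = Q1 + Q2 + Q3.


Q1 (sensible, solid) = 0.8560 * 1.6540 * 19.9220 = 28.2060 kJ
Q2 (latent) = 0.8560 * 315.3130 = 269.9079 kJ
Q3 (sensible, liquid) = 0.8560 * 3.6960 * 72.6320 = 229.7914 kJ
Q_total = 527.9054 kJ

527.9054 kJ


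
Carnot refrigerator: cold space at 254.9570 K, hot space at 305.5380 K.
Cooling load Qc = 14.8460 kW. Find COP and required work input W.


COP = 254.9570 / 50.5810 = 5.0406
W = 14.8460 / 5.0406 = 2.9453 kW

COP = 5.0406, W = 2.9453 kW


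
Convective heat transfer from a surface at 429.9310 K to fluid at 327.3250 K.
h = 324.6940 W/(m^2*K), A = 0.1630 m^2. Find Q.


dT = 102.6060 K
Q = 324.6940 * 0.1630 * 102.6060 = 5430.4351 W

5430.4351 W


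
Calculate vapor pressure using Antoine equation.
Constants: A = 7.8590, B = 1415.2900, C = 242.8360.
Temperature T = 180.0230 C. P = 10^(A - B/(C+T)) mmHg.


C+T = 422.8590
B/(C+T) = 3.3470
log10(P) = 7.8590 - 3.3470 = 4.5120
P = 10^4.5120 = 32512.1062 mmHg

32512.1062 mmHg


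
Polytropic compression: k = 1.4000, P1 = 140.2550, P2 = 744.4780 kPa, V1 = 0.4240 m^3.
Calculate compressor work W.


(k-1)/k = 0.2857
(P2/P1)^exp = 1.6111
W = 3.5000 * 140.2550 * 0.4240 * (1.6111 - 1) = 127.1944 kJ

127.1944 kJ


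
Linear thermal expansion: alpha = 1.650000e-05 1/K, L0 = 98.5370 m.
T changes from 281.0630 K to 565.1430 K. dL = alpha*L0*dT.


dT = 284.0800 K
dL = 1.650000e-05 * 98.5370 * 284.0800 = 0.461874 m
L_final = 98.998874 m

dL = 0.461874 m


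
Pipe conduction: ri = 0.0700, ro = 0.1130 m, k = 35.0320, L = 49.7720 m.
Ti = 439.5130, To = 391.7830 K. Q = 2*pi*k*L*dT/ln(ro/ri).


dT = 47.7300 K
ln(ro/ri) = 0.4789
Q = 2*pi*35.0320*49.7720*47.7300 / 0.4789 = 1091900.8958 W

1091900.8958 W


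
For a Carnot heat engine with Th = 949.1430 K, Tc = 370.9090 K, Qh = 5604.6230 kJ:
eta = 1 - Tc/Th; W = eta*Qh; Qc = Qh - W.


eta = 1 - 370.9090/949.1430 = 0.6092
W = 0.6092 * 5604.6230 = 3414.4313 kJ
Qc = 5604.6230 - 3414.4313 = 2190.1917 kJ

eta = 60.9217%, W = 3414.4313 kJ, Qc = 2190.1917 kJ


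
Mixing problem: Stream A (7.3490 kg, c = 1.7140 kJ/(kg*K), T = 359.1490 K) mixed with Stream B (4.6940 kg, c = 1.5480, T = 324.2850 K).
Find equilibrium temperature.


num = 6880.2636
den = 19.8625
Tf = 346.3947 K

346.3947 K


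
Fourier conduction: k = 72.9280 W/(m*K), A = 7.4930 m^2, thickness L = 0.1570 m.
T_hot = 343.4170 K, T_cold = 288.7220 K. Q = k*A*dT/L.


dT = 54.6950 K
Q = 72.9280 * 7.4930 * 54.6950 / 0.1570 = 190369.7810 W

190369.7810 W


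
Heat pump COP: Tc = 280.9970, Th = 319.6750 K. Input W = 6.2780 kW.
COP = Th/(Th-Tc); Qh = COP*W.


COP = 319.6750 / 38.6780 = 8.2650
Qh = 8.2650 * 6.2780 = 51.8879 kW

COP = 8.2650, Qh = 51.8879 kW


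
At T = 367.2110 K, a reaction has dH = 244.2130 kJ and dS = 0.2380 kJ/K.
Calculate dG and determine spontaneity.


T*dS = 367.2110 * 0.2380 = 87.3962 kJ
dG = 244.2130 - 87.3962 = 156.8168 kJ (non-spontaneous)

dG = 156.8168 kJ, non-spontaneous


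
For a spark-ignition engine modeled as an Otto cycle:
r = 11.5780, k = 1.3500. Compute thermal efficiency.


r^(k-1) = 2.3565
eta = 1 - 1/2.3565 = 0.5756 = 57.5646%

57.5646%


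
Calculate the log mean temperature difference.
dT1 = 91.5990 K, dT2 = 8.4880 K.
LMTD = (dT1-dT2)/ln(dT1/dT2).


dT1/dT2 = 10.7916
ln(dT1/dT2) = 2.3788
LMTD = 83.1110 / 2.3788 = 34.9387 K

34.9387 K


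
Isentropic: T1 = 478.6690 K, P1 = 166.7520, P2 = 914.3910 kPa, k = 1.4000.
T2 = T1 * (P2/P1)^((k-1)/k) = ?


(k-1)/k = 0.2857
(P2/P1)^exp = 1.6261
T2 = 478.6690 * 1.6261 = 778.3870 K

778.3870 K


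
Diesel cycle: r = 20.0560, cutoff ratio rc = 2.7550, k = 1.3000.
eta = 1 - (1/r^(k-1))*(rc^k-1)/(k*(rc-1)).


r^(k-1) = 2.4585
rc^k = 3.7339
eta = 0.5126 = 51.2603%

51.2603%


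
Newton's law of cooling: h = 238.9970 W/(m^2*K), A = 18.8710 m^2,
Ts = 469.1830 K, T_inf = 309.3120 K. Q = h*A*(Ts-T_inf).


dT = 159.8710 K
Q = 238.9970 * 18.8710 * 159.8710 = 721036.1774 W

721036.1774 W


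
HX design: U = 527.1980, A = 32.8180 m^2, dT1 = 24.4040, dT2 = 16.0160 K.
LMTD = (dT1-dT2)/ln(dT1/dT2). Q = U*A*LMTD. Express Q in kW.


LMTD = 19.9165 K
Q = 527.1980 * 32.8180 * 19.9165 = 344586.5923 W = 344.5866 kW

344.5866 kW


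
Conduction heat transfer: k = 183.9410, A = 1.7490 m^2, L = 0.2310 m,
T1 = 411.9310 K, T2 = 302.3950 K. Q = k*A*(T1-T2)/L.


dT = 109.5360 K
Q = 183.9410 * 1.7490 * 109.5360 / 0.2310 = 152550.3647 W

152550.3647 W


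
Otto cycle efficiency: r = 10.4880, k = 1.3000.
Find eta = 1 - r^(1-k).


r^(k-1) = 2.0240
eta = 1 - 1/2.0240 = 0.5059 = 50.5926%

50.5926%


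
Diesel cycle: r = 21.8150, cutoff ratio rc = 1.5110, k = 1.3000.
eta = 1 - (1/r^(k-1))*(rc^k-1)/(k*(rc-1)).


r^(k-1) = 2.5213
rc^k = 1.7102
eta = 0.5760 = 57.5984%

57.5984%


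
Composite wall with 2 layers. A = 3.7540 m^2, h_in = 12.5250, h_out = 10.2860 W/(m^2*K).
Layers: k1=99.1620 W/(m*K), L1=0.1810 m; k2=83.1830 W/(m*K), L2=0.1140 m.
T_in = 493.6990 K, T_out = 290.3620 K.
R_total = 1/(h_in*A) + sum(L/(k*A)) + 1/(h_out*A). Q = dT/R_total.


R_conv_in = 1/(12.5250*3.7540) = 0.0213
R_1 = 0.1810/(99.1620*3.7540) = 0.0005
R_2 = 0.1140/(83.1830*3.7540) = 0.0004
R_conv_out = 1/(10.2860*3.7540) = 0.0259
R_total = 0.0480 K/W
Q = 203.3370 / 0.0480 = 4234.6926 W

R_total = 0.0480 K/W, Q = 4234.6926 W


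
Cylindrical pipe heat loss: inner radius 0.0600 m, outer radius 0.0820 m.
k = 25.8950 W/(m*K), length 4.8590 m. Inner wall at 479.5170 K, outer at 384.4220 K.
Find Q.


dT = 95.0950 K
ln(ro/ri) = 0.3124
Q = 2*pi*25.8950*4.8590*95.0950 / 0.3124 = 240671.4277 W

240671.4277 W


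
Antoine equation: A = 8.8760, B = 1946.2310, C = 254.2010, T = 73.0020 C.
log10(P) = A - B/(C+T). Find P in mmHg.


C+T = 327.2030
B/(C+T) = 5.9481
log10(P) = 8.8760 - 5.9481 = 2.9279
P = 10^2.9279 = 847.0631 mmHg

847.0631 mmHg


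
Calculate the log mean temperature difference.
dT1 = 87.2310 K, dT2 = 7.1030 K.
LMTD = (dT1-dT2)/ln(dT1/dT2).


dT1/dT2 = 12.2809
ln(dT1/dT2) = 2.5080
LMTD = 80.1280 / 2.5080 = 31.9484 K

31.9484 K


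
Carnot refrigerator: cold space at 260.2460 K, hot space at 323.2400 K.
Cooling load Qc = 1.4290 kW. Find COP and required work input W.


COP = 260.2460 / 62.9940 = 4.1313
W = 1.4290 / 4.1313 = 0.3459 kW

COP = 4.1313, W = 0.3459 kW
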